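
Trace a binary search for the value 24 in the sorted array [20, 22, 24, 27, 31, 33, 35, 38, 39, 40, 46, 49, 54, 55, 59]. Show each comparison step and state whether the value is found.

Binary search for 24 in [20, 22, 24, 27, 31, 33, 35, 38, 39, 40, 46, 49, 54, 55, 59]:

lo=0, hi=14, mid=7, arr[mid]=38 -> 38 > 24, search left half
lo=0, hi=6, mid=3, arr[mid]=27 -> 27 > 24, search left half
lo=0, hi=2, mid=1, arr[mid]=22 -> 22 < 24, search right half
lo=2, hi=2, mid=2, arr[mid]=24 -> Found target at index 2!

Binary search finds 24 at index 2 after 4 comparisons. The search repeatedly halves the search space by comparing with the middle element.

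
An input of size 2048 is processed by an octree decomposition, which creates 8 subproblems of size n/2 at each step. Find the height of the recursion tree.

For divide and conquer with division factor 2:

Problem sizes at each level:
Level 0: 2048
Level 1: 1024
Level 2: 512
Level 3: 256
Level 4: 128
Level 5: 64
Level 6: 32
Level 7: 16
Level 8: 8
Level 9: 4
Level 10: 2
Level 11: 1

The root is level 0 and the size-1 base case is level 11 (the tree spans levels 0 through 11, i.e. 12 levels counting the root), so the depth is the number of divisions: log_2(2048) = 11

The recursion tree depth is log_2(2048) = 11. At each level, the problem size is divided by 2, so it takes 11 divisions to reduce to a base case of size 1. The algorithm makes 8 recursive calls at each level.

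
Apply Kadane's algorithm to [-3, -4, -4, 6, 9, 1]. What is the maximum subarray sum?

Using Kadane's algorithm on [-3, -4, -4, 6, 9, 1]:

Scanning through the array:
Position 1 (value -4): max_ending_here = -4, max_so_far = -3
Position 2 (value -4): max_ending_here = -4, max_so_far = -3
Position 3 (value 6): max_ending_here = 6, max_so_far = 6
Position 4 (value 9): max_ending_here = 15, max_so_far = 15
Position 5 (value 1): max_ending_here = 16, max_so_far = 16

Maximum subarray: [6, 9, 1]
Maximum sum: 16

The maximum subarray is [6, 9, 1] with sum 16. This subarray runs from index 3 to index 5.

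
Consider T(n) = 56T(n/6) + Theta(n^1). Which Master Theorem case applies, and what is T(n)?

Master Theorem for T(n) = 56T(n/6) + O(n^1):

a = 56, b = 6, c = 1
log_b(a) = log_6(56) = 2.2466

Case 1: c = 1 < log_6(56) = 2.2466
T(n) = O(n^(log_6 56))

For T(n) = 56T(n/6) + O(n^1): log_6(56) = 2.2466. This is Case 1 of the Master Theorem (c < log_b(a), work dominated by leaves), giving O(n^(log_6 56)).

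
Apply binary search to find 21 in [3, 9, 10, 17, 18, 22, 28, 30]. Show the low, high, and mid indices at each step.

Binary search for 21 in [3, 9, 10, 17, 18, 22, 28, 30]:

lo=0, hi=7, mid=3, arr[mid]=17 -> 17 < 21, search right half
lo=4, hi=7, mid=5, arr[mid]=22 -> 22 > 21, search left half
lo=4, hi=4, mid=4, arr[mid]=18 -> 18 < 21, search right half
lo=5 > hi=4, target 21 not found

Binary search determines that 21 is not in the array after 3 comparisons. The search space was exhausted without finding the target.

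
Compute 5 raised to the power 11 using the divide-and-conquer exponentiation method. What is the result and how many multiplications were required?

Computing 5^11 by squaring (build up from 5^1; each line after the first costs one multiplication):

5^1 = 5
5^2 = (5^1)^2 = 5^2 = 25
5^4 = (5^2)^2 = 25^2 = 625
5^5 = 5 * 5^4 = 5 * 625 = 3125
5^10 = (5^5)^2 = 3125^2 = 9765625
5^11 = 5 * 5^10 = 5 * 9765625 = 48828125

Result: 48828125
Multiplications needed: 5 (5 lines after 5^1)

5^11 = 48828125. Using exponentiation by squaring, this requires 5 multiplications. The key idea: if the exponent is even, square the half-power; if odd, multiply by the base once.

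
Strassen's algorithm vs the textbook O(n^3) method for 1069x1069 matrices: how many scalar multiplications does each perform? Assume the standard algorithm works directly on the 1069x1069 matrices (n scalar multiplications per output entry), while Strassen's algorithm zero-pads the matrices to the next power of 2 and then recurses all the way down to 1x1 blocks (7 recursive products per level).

Matrix multiplication for 1069x1069 matrices:

Strassen's algorithm requires power-of-2 dimensions. Pad 1069x1069 to 2048x2048 (next power of 2).

Standard algorithm: 1069^3 = 1221611509 multiplications
Strassen's algorithm: 7^(log2(2048)) = 7^11 = 1977326743 multiplications
Difference: 1221611509 - 1977326743 = -755715234 (Strassen uses MORE here due to padding overhead — for small or just-over-power-of-2 n, padding can outweigh the per-level savings)

Standard: 1221611509 multiplications (1069^3). Strassen: 1977326743 multiplications (7^11, after padding to 2048x2048). Strassen reduces 8 recursive multiplications to 7 at each level.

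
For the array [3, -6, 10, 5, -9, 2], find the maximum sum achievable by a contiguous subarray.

Using Kadane's algorithm on [3, -6, 10, 5, -9, 2]:

Scanning through the array:
Position 1 (value -6): max_ending_here = -3, max_so_far = 3
Position 2 (value 10): max_ending_here = 10, max_so_far = 10
Position 3 (value 5): max_ending_here = 15, max_so_far = 15
Position 4 (value -9): max_ending_here = 6, max_so_far = 15
Position 5 (value 2): max_ending_here = 8, max_so_far = 15

Maximum subarray: [10, 5]
Maximum sum: 15

The maximum subarray is [10, 5] with sum 15. This subarray runs from index 2 to index 3.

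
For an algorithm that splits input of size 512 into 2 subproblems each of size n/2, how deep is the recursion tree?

For divide and conquer with division factor 2:

Problem sizes at each level:
Level 0: 512
Level 1: 256
Level 2: 128
Level 3: 64
Level 4: 32
Level 5: 16
Level 6: 8
Level 7: 4
Level 8: 2
Level 9: 1

The root is level 0 and the size-1 base case is level 9 (the tree spans levels 0 through 9, i.e. 10 levels counting the root), so the depth is the number of divisions: log_2(512) = 9

The recursion tree depth is log_2(512) = 9. At each level, the problem size is divided by 2, so it takes 9 divisions to reduce to a base case of size 1. The algorithm makes 2 recursive calls at each level.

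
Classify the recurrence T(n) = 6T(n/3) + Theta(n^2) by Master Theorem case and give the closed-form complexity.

Master Theorem for T(n) = 6T(n/3) + O(n^2):

a = 6, b = 3, c = 2
log_b(a) = log_3(6) = 1.6309

Case 3: c = 2 > log_3(6) = 1.6309
T(n) = O(n^2) = O(n^2)

For T(n) = 6T(n/3) + O(n^2): log_3(6) = 1.6309. This is Case 3 of the Master Theorem (c > log_b(a), work dominated by root), giving O(n^2).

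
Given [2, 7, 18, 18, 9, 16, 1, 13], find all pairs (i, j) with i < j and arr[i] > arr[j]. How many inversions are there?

Finding inversions in [2, 7, 18, 18, 9, 16, 1, 13]:

(0, 6): arr[0]=2 > arr[6]=1
(1, 6): arr[1]=7 > arr[6]=1
(2, 4): arr[2]=18 > arr[4]=9
(2, 5): arr[2]=18 > arr[5]=16
(2, 6): arr[2]=18 > arr[6]=1
(2, 7): arr[2]=18 > arr[7]=13
(3, 4): arr[3]=18 > arr[4]=9
(3, 5): arr[3]=18 > arr[5]=16
(3, 6): arr[3]=18 > arr[6]=1
(3, 7): arr[3]=18 > arr[7]=13
(4, 6): arr[4]=9 > arr[6]=1
(5, 6): arr[5]=16 > arr[6]=1
(5, 7): arr[5]=16 > arr[7]=13

Total inversions: 13

The array has 13 inversion(s): (0,6), (1,6), (2,4), (2,5), (2,6), (2,7), (3,4), (3,5), (3,6), (3,7), (4,6), (5,6), (5,7). Each pair (i,j) satisfies i < j and arr[i] > arr[j].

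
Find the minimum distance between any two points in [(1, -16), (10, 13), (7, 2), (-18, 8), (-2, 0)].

Computing all pairwise distances among 5 points:

d((1, -16), (10, 13)) = 30.3645
d((1, -16), (7, 2)) = 18.9737
d((1, -16), (-18, 8)) = 30.6105
d((1, -16), (-2, 0)) = 16.2788
d((10, 13), (7, 2)) = 11.4018
d((10, 13), (-18, 8)) = 28.4429
d((10, 13), (-2, 0)) = 17.6918
d((7, 2), (-18, 8)) = 25.7099
d((7, 2), (-2, 0)) = 9.2195 <-- minimum
d((-18, 8), (-2, 0)) = 17.8885

Closest pair: (7, 2) and (-2, 0) with distance 9.2195

The closest pair is (7, 2) and (-2, 0) with Euclidean distance 9.2195. For 5 points, brute-force pairwise comparison is shown above. For large n, the divide-and-conquer algorithm (sort by x, recurse on halves, check the dividing strip) achieves O(n log n).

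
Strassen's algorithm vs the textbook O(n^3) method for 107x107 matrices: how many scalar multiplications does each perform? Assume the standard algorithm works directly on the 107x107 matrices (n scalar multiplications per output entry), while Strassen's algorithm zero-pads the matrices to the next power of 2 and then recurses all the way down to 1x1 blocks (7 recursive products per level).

Matrix multiplication for 107x107 matrices:

Strassen's algorithm requires power-of-2 dimensions. Pad 107x107 to 128x128 (next power of 2).

Standard algorithm: 107^3 = 1225043 multiplications
Strassen's algorithm: 7^(log2(128)) = 7^7 = 823543 multiplications
Savings: 1225043 - 823543 = 401500 multiplications

Standard: 1225043 multiplications (107^3). Strassen: 823543 multiplications (7^7, after padding to 128x128). Strassen reduces 8 recursive multiplications to 7 at each level.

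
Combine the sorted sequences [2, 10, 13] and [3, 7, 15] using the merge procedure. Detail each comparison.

Merging process:

Compare 2 vs 3: take 2 from left. Merged: [2]
Compare 10 vs 3: take 3 from right. Merged: [2, 3]
Compare 10 vs 7: take 7 from right. Merged: [2, 3, 7]
Compare 10 vs 15: take 10 from left. Merged: [2, 3, 7, 10]
Compare 13 vs 15: take 13 from left. Merged: [2, 3, 7, 10, 13]
Append remaining from right: [15]. Merged: [2, 3, 7, 10, 13, 15]

Final merged array: [2, 3, 7, 10, 13, 15]
Total comparisons: 5

The merged array is [2, 3, 7, 10, 13, 15], requiring 5 comparisons. The merge step runs in O(n) time where n is the total number of elements.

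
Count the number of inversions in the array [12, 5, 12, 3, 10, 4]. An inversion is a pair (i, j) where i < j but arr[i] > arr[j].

Finding inversions in [12, 5, 12, 3, 10, 4]:

(0, 1): arr[0]=12 > arr[1]=5
(0, 3): arr[0]=12 > arr[3]=3
(0, 4): arr[0]=12 > arr[4]=10
(0, 5): arr[0]=12 > arr[5]=4
(1, 3): arr[1]=5 > arr[3]=3
(1, 5): arr[1]=5 > arr[5]=4
(2, 3): arr[2]=12 > arr[3]=3
(2, 4): arr[2]=12 > arr[4]=10
(2, 5): arr[2]=12 > arr[5]=4
(4, 5): arr[4]=10 > arr[5]=4

Total inversions: 10

The array has 10 inversion(s): (0,1), (0,3), (0,4), (0,5), (1,3), (1,5), (2,3), (2,4), (2,5), (4,5). Each pair (i,j) satisfies i < j and arr[i] > arr[j].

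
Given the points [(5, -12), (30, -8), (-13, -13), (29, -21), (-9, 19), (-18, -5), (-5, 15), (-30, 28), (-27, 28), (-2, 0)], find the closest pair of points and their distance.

Computing all pairwise distances among 10 points:

d((5, -12), (30, -8)) = 25.318
d((5, -12), (-13, -13)) = 18.0278
d((5, -12), (29, -21)) = 25.632
d((5, -12), (-9, 19)) = 34.0147
d((5, -12), (-18, -5)) = 24.0416
d((5, -12), (-5, 15)) = 28.7924
d((5, -12), (-30, 28)) = 53.1507
d((5, -12), (-27, 28)) = 51.225
d((5, -12), (-2, 0)) = 13.8924
d((30, -8), (-13, -13)) = 43.2897
d((30, -8), (29, -21)) = 13.0384
d((30, -8), (-9, 19)) = 47.4342
d((30, -8), (-18, -5)) = 48.0937
d((30, -8), (-5, 15)) = 41.8808
d((30, -8), (-30, 28)) = 69.9714
d((30, -8), (-27, 28)) = 67.4166
d((30, -8), (-2, 0)) = 32.9848
d((-13, -13), (29, -21)) = 42.7551
d((-13, -13), (-9, 19)) = 32.249
d((-13, -13), (-18, -5)) = 9.434
d((-13, -13), (-5, 15)) = 29.1204
d((-13, -13), (-30, 28)) = 44.3847
d((-13, -13), (-27, 28)) = 43.3244
d((-13, -13), (-2, 0)) = 17.0294
d((29, -21), (-9, 19)) = 55.1725
d((29, -21), (-18, -5)) = 49.6488
d((29, -21), (-5, 15)) = 49.5177
d((29, -21), (-30, 28)) = 76.6942
d((29, -21), (-27, 28)) = 74.411
d((29, -21), (-2, 0)) = 37.4433
d((-9, 19), (-18, -5)) = 25.632
d((-9, 19), (-5, 15)) = 5.6569
d((-9, 19), (-30, 28)) = 22.8473
d((-9, 19), (-27, 28)) = 20.1246
d((-9, 19), (-2, 0)) = 20.2485
d((-18, -5), (-5, 15)) = 23.8537
d((-18, -5), (-30, 28)) = 35.1141
d((-18, -5), (-27, 28)) = 34.2053
d((-18, -5), (-2, 0)) = 16.7631
d((-5, 15), (-30, 28)) = 28.178
d((-5, 15), (-27, 28)) = 25.5539
d((-5, 15), (-2, 0)) = 15.2971
d((-30, 28), (-27, 28)) = 3.0 <-- minimum
d((-30, 28), (-2, 0)) = 39.598
d((-27, 28), (-2, 0)) = 37.5366

Closest pair: (-30, 28) and (-27, 28) with distance 3.0

The closest pair is (-30, 28) and (-27, 28) with Euclidean distance 3.0. For 10 points, brute-force pairwise comparison is shown above. For large n, the divide-and-conquer algorithm (sort by x, recurse on halves, check the dividing strip) achieves O(n log n).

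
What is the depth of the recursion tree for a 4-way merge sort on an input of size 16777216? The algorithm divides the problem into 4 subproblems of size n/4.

For divide and conquer with division factor 4:

Problem sizes at each level:
Level 0: 16777216
Level 1: 4194304
Level 2: 1048576
Level 3: 262144
Level 4: 65536
Level 5: 16384
Level 6: 4096
Level 7: 1024
Level 8: 256
Level 9: 64
Level 10: 16
Level 11: 4
Level 12: 1

The root is level 0 and the size-1 base case is level 12 (the tree spans levels 0 through 12, i.e. 13 levels counting the root), so the depth is the number of divisions: log_4(16777216) = 12

The recursion tree depth is log_4(16777216) = 12. At each level, the problem size is divided by 4, so it takes 12 divisions to reduce to a base case of size 1. The algorithm makes 4 recursive calls at each level.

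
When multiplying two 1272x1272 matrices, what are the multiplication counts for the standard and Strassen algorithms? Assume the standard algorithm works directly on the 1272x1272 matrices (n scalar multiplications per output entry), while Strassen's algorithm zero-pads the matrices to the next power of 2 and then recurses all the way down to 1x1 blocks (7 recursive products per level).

Matrix multiplication for 1272x1272 matrices:

Strassen's algorithm requires power-of-2 dimensions. Pad 1272x1272 to 2048x2048 (next power of 2).

Standard algorithm: 1272^3 = 2058075648 multiplications
Strassen's algorithm: 7^(log2(2048)) = 7^11 = 1977326743 multiplications
Savings: 2058075648 - 1977326743 = 80748905 multiplications

Standard: 2058075648 multiplications (1272^3). Strassen: 1977326743 multiplications (7^11, after padding to 2048x2048). Strassen reduces 8 recursive multiplications to 7 at each level.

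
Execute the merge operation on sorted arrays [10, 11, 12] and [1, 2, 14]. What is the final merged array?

Merging process:

Compare 10 vs 1: take 1 from right. Merged: [1]
Compare 10 vs 2: take 2 from right. Merged: [1, 2]
Compare 10 vs 14: take 10 from left. Merged: [1, 2, 10]
Compare 11 vs 14: take 11 from left. Merged: [1, 2, 10, 11]
Compare 12 vs 14: take 12 from left. Merged: [1, 2, 10, 11, 12]
Append remaining from right: [14]. Merged: [1, 2, 10, 11, 12, 14]

Final merged array: [1, 2, 10, 11, 12, 14]
Total comparisons: 5

The merged array is [1, 2, 10, 11, 12, 14], requiring 5 comparisons. The merge step runs in O(n) time where n is the total number of elements.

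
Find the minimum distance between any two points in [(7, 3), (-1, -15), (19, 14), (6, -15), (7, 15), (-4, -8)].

Computing all pairwise distances among 6 points:

d((7, 3), (-1, -15)) = 19.6977
d((7, 3), (19, 14)) = 16.2788
d((7, 3), (6, -15)) = 18.0278
d((7, 3), (7, 15)) = 12.0
d((7, 3), (-4, -8)) = 15.5563
d((-1, -15), (19, 14)) = 35.2278
d((-1, -15), (6, -15)) = 7.0 <-- minimum
d((-1, -15), (7, 15)) = 31.0483
d((-1, -15), (-4, -8)) = 7.6158
d((19, 14), (6, -15)) = 31.7805
d((19, 14), (7, 15)) = 12.0416
d((19, 14), (-4, -8)) = 31.8277
d((6, -15), (7, 15)) = 30.0167
d((6, -15), (-4, -8)) = 12.2066
d((7, 15), (-4, -8)) = 25.4951

Closest pair: (-1, -15) and (6, -15) with distance 7.0

The closest pair is (-1, -15) and (6, -15) with Euclidean distance 7.0. For 6 points, brute-force pairwise comparison is shown above. For large n, the divide-and-conquer algorithm (sort by x, recurse on halves, check the dividing strip) achieves O(n log n).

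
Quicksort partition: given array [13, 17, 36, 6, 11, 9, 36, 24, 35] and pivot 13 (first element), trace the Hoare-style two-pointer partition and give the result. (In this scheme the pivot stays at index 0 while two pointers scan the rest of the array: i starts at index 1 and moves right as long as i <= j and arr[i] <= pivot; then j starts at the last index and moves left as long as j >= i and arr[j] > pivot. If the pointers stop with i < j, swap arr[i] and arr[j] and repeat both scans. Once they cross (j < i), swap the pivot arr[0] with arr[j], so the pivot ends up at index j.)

Hoare-style two-pointer partition with pivot = 13:

Initial array: [13, 17, 36, 6, 11, 9, 36, 24, 35]

Pointers start at i = 1, j = 8.
i stops at index 1 (arr[1]=17 > 13), j stops at index 5 (arr[5]=9 <= 13): swap arr[1] and arr[5], array becomes [13, 9, 36, 6, 11, 17, 36, 24, 35]
i stops at index 2 (arr[2]=36 > 13), j stops at index 4 (arr[4]=11 <= 13): swap arr[2] and arr[4], array becomes [13, 9, 11, 6, 36, 17, 36, 24, 35]
i ends at 4, j ends at 3: the pointers have crossed (j < i), so scanning stops.

Swap pivot arr[0] with arr[3] to place pivot at position 3: [6, 9, 11, 13, 36, 17, 36, 24, 35]
Pivot position: 3

After partitioning with pivot 13, the array becomes [6, 9, 11, 13, 36, 17, 36, 24, 35]. The pivot is placed at index 3. All elements to the left of the pivot are <= 13, and all elements to the right are > 13.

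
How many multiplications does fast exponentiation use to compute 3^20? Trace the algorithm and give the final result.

Computing 3^20 by squaring (build up from 3^1; each line after the first costs one multiplication):

3^1 = 3
3^2 = (3^1)^2 = 3^2 = 9
3^4 = (3^2)^2 = 9^2 = 81
3^5 = 3 * 3^4 = 3 * 81 = 243
3^10 = (3^5)^2 = 243^2 = 59049
3^20 = (3^10)^2 = 59049^2 = 3486784401

Result: 3486784401
Multiplications needed: 5 (5 lines after 3^1)

3^20 = 3486784401. Using exponentiation by squaring, this requires 5 multiplications. The key idea: if the exponent is even, square the half-power; if odd, multiply by the base once.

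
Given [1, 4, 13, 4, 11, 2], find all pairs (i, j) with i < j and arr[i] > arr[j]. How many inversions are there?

Finding inversions in [1, 4, 13, 4, 11, 2]:

(1, 5): arr[1]=4 > arr[5]=2
(2, 3): arr[2]=13 > arr[3]=4
(2, 4): arr[2]=13 > arr[4]=11
(2, 5): arr[2]=13 > arr[5]=2
(3, 5): arr[3]=4 > arr[5]=2
(4, 5): arr[4]=11 > arr[5]=2

Total inversions: 6

The array has 6 inversion(s): (1,5), (2,3), (2,4), (2,5), (3,5), (4,5). Each pair (i,j) satisfies i < j and arr[i] > arr[j].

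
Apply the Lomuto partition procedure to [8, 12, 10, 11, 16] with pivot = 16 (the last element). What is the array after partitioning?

Lomuto partition with pivot = 16:

Initial array: [8, 12, 10, 11, 16]

arr[0]=8 <= 16: swap with position 0, array becomes [8, 12, 10, 11, 16]
arr[1]=12 <= 16: swap with position 1, array becomes [8, 12, 10, 11, 16]
arr[2]=10 <= 16: swap with position 2, array becomes [8, 12, 10, 11, 16]
arr[3]=11 <= 16: swap with position 3, array becomes [8, 12, 10, 11, 16]

Place pivot at position 4: [8, 12, 10, 11, 16]
Pivot position: 4

After partitioning with pivot 16, the array becomes [8, 12, 10, 11, 16]. The pivot is placed at index 4. All elements to the left of the pivot are <= 16, and all elements to the right are > 16.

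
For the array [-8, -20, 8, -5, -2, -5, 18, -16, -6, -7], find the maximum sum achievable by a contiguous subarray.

Using Kadane's algorithm on [-8, -20, 8, -5, -2, -5, 18, -16, -6, -7]:

Scanning through the array:
Position 1 (value -20): max_ending_here = -20, max_so_far = -8
Position 2 (value 8): max_ending_here = 8, max_so_far = 8
Position 3 (value -5): max_ending_here = 3, max_so_far = 8
Position 4 (value -2): max_ending_here = 1, max_so_far = 8
Position 5 (value -5): max_ending_here = -4, max_so_far = 8
Position 6 (value 18): max_ending_here = 18, max_so_far = 18
Position 7 (value -16): max_ending_here = 2, max_so_far = 18
Position 8 (value -6): max_ending_here = -4, max_so_far = 18
Position 9 (value -7): max_ending_here = -7, max_so_far = 18

Maximum subarray: [18]
Maximum sum: 18

The maximum subarray is [18] with sum 18. This subarray runs from index 6 to index 6.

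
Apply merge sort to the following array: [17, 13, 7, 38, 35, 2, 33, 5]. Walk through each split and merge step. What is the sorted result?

Merge sort trace:

Split: [17, 13, 7, 38, 35, 2, 33, 5] -> [17, 13, 7, 38] and [35, 2, 33, 5]
  Split: [17, 13, 7, 38] -> [17, 13] and [7, 38]
    Split: [17, 13] -> [17] and [13]
    Merge: [17] + [13] -> [13, 17]
    Split: [7, 38] -> [7] and [38]
    Merge: [7] + [38] -> [7, 38]
  Merge: [13, 17] + [7, 38] -> [7, 13, 17, 38]
  Split: [35, 2, 33, 5] -> [35, 2] and [33, 5]
    Split: [35, 2] -> [35] and [2]
    Merge: [35] + [2] -> [2, 35]
    Split: [33, 5] -> [33] and [5]
    Merge: [33] + [5] -> [5, 33]
  Merge: [2, 35] + [5, 33] -> [2, 5, 33, 35]
Merge: [7, 13, 17, 38] + [2, 5, 33, 35] -> [2, 5, 7, 13, 17, 33, 35, 38]

Final sorted array: [2, 5, 7, 13, 17, 33, 35, 38]

The merge sort proceeds by recursively splitting the array and merging sorted halves.
After all merges, the sorted array is [2, 5, 7, 13, 17, 33, 35, 38].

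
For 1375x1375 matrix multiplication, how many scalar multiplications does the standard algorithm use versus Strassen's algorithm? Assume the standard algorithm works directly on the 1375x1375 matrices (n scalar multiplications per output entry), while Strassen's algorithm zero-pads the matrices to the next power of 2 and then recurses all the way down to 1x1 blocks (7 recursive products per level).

Matrix multiplication for 1375x1375 matrices:

Strassen's algorithm requires power-of-2 dimensions. Pad 1375x1375 to 2048x2048 (next power of 2).

Standard algorithm: 1375^3 = 2599609375 multiplications
Strassen's algorithm: 7^(log2(2048)) = 7^11 = 1977326743 multiplications
Savings: 2599609375 - 1977326743 = 622282632 multiplications

Standard: 2599609375 multiplications (1375^3). Strassen: 1977326743 multiplications (7^11, after padding to 2048x2048). Strassen reduces 8 recursive multiplications to 7 at each level.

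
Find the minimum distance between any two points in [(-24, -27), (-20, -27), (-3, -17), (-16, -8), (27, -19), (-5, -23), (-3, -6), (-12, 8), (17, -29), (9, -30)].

Computing all pairwise distances among 10 points:

d((-24, -27), (-20, -27)) = 4.0 <-- minimum
d((-24, -27), (-3, -17)) = 23.2594
d((-24, -27), (-16, -8)) = 20.6155
d((-24, -27), (27, -19)) = 51.6236
d((-24, -27), (-5, -23)) = 19.4165
d((-24, -27), (-3, -6)) = 29.6985
d((-24, -27), (-12, 8)) = 37.0
d((-24, -27), (17, -29)) = 41.0488
d((-24, -27), (9, -30)) = 33.1361
d((-20, -27), (-3, -17)) = 19.7231
d((-20, -27), (-16, -8)) = 19.4165
d((-20, -27), (27, -19)) = 47.676
d((-20, -27), (-5, -23)) = 15.5242
d((-20, -27), (-3, -6)) = 27.0185
d((-20, -27), (-12, 8)) = 35.9026
d((-20, -27), (17, -29)) = 37.054
d((-20, -27), (9, -30)) = 29.1548
d((-3, -17), (-16, -8)) = 15.8114
d((-3, -17), (27, -19)) = 30.0666
d((-3, -17), (-5, -23)) = 6.3246
d((-3, -17), (-3, -6)) = 11.0
d((-3, -17), (-12, 8)) = 26.5707
d((-3, -17), (17, -29)) = 23.3238
d((-3, -17), (9, -30)) = 17.6918
d((-16, -8), (27, -19)) = 44.3847
d((-16, -8), (-5, -23)) = 18.6011
d((-16, -8), (-3, -6)) = 13.1529
d((-16, -8), (-12, 8)) = 16.4924
d((-16, -8), (17, -29)) = 39.1152
d((-16, -8), (9, -30)) = 33.3017
d((27, -19), (-5, -23)) = 32.249
d((27, -19), (-3, -6)) = 32.6956
d((27, -19), (-12, 8)) = 47.4342
d((27, -19), (17, -29)) = 14.1421
d((27, -19), (9, -30)) = 21.095
d((-5, -23), (-3, -6)) = 17.1172
d((-5, -23), (-12, 8)) = 31.7805
d((-5, -23), (17, -29)) = 22.8035
d((-5, -23), (9, -30)) = 15.6525
d((-3, -6), (-12, 8)) = 16.6433
d((-3, -6), (17, -29)) = 30.4795
d((-3, -6), (9, -30)) = 26.8328
d((-12, 8), (17, -29)) = 47.0106
d((-12, 8), (9, -30)) = 43.4166
d((17, -29), (9, -30)) = 8.0623

Closest pair: (-24, -27) and (-20, -27) with distance 4.0

The closest pair is (-24, -27) and (-20, -27) with Euclidean distance 4.0. For 10 points, brute-force pairwise comparison is shown above. For large n, the divide-and-conquer algorithm (sort by x, recurse on halves, check the dividing strip) achieves O(n log n).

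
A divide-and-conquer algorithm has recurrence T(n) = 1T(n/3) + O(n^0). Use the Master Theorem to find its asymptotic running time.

Master Theorem for T(n) = 1T(n/3) + O(n^0):

a = 1, b = 3, c = 0
log_b(a) = log_3(1) = 0.0000

Case 2: c = 0 = log_3(1) = 0.0000
T(n) = O(n^0 log n) = O(log n)

For T(n) = 1T(n/3) + O(n^0): log_3(1) = 0.0000. This is Case 2 of the Master Theorem (c = log_b(a), equal work at all levels), giving O(log n).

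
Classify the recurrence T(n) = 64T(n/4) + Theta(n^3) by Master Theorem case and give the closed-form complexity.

Master Theorem for T(n) = 64T(n/4) + O(n^3):

a = 64, b = 4, c = 3
log_b(a) = log_4(64) = 3.0000

Case 2: c = 3 = log_4(64) = 3.0000
T(n) = O(n^3 log n) = O(n^3 log n)

For T(n) = 64T(n/4) + O(n^3): log_4(64) = 3.0000. This is Case 2 of the Master Theorem (c = log_b(a), equal work at all levels), giving O(n^3 log n).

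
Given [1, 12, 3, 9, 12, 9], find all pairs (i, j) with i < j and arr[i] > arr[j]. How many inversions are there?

Finding inversions in [1, 12, 3, 9, 12, 9]:

(1, 2): arr[1]=12 > arr[2]=3
(1, 3): arr[1]=12 > arr[3]=9
(1, 5): arr[1]=12 > arr[5]=9
(4, 5): arr[4]=12 > arr[5]=9

Total inversions: 4

The array has 4 inversion(s): (1,2), (1,3), (1,5), (4,5). Each pair (i,j) satisfies i < j and arr[i] > arr[j].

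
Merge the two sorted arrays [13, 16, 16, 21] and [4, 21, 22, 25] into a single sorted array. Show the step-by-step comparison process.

Merging process:

Compare 13 vs 4: take 4 from right. Merged: [4]
Compare 13 vs 21: take 13 from left. Merged: [4, 13]
Compare 16 vs 21: take 16 from left. Merged: [4, 13, 16]
Compare 16 vs 21: take 16 from left. Merged: [4, 13, 16, 16]
Compare 21 vs 21: take 21 from left. Merged: [4, 13, 16, 16, 21]
Append remaining from right: [21, 22, 25]. Merged: [4, 13, 16, 16, 21, 21, 22, 25]

Final merged array: [4, 13, 16, 16, 21, 21, 22, 25]
Total comparisons: 5

The merged array is [4, 13, 16, 16, 21, 21, 22, 25], requiring 5 comparisons. The merge step runs in O(n) time where n is the total number of elements.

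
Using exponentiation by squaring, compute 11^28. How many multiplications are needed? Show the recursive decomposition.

Computing 11^28 by squaring (build up from 11^1; each line after the first costs one multiplication):

11^1 = 11
11^2 = (11^1)^2 = 11^2 = 121
11^3 = 11 * 11^2 = 11 * 121 = 1331
11^6 = (11^3)^2 = 1331^2 = 1771561
11^7 = 11 * 11^6 = 11 * 1771561 = 19487171
11^14 = (11^7)^2 = 19487171^2 = 379749833583241
11^28 = (11^14)^2 = 379749833583241^2 = 144209936106499234037676064081

Result: 144209936106499234037676064081
Multiplications needed: 6 (6 lines after 11^1)

11^28 = 144209936106499234037676064081. Using exponentiation by squaring, this requires 6 multiplications. The key idea: if the exponent is even, square the half-power; if odd, multiply by the base once.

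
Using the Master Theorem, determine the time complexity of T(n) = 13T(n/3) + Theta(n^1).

Master Theorem for T(n) = 13T(n/3) + O(n^1):

a = 13, b = 3, c = 1
log_b(a) = log_3(13) = 2.3347

Case 1: c = 1 < log_3(13) = 2.3347
T(n) = O(n^(log_3 13))

For T(n) = 13T(n/3) + O(n^1): log_3(13) = 2.3347. This is Case 1 of the Master Theorem (c < log_b(a), work dominated by leaves), giving O(n^(log_3 13)).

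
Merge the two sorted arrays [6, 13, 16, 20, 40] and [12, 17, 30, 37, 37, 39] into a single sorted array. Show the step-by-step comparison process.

Merging process:

Compare 6 vs 12: take 6 from left. Merged: [6]
Compare 13 vs 12: take 12 from right. Merged: [6, 12]
Compare 13 vs 17: take 13 from left. Merged: [6, 12, 13]
Compare 16 vs 17: take 16 from left. Merged: [6, 12, 13, 16]
Compare 20 vs 17: take 17 from right. Merged: [6, 12, 13, 16, 17]
Compare 20 vs 30: take 20 from left. Merged: [6, 12, 13, 16, 17, 20]
Compare 40 vs 30: take 30 from right. Merged: [6, 12, 13, 16, 17, 20, 30]
Compare 40 vs 37: take 37 from right. Merged: [6, 12, 13, 16, 17, 20, 30, 37]
Compare 40 vs 37: take 37 from right. Merged: [6, 12, 13, 16, 17, 20, 30, 37, 37]
Compare 40 vs 39: take 39 from right. Merged: [6, 12, 13, 16, 17, 20, 30, 37, 37, 39]
Append remaining from left: [40]. Merged: [6, 12, 13, 16, 17, 20, 30, 37, 37, 39, 40]

Final merged array: [6, 12, 13, 16, 17, 20, 30, 37, 37, 39, 40]
Total comparisons: 10

The merged array is [6, 12, 13, 16, 17, 20, 30, 37, 37, 39, 40], requiring 10 comparisons. The merge step runs in O(n) time where n is the total number of elements.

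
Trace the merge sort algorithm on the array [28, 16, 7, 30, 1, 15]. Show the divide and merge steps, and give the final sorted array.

Merge sort trace:

Split: [28, 16, 7, 30, 1, 15] -> [28, 16, 7] and [30, 1, 15]
  Split: [28, 16, 7] -> [28] and [16, 7]
    Split: [16, 7] -> [16] and [7]
    Merge: [16] + [7] -> [7, 16]
  Merge: [28] + [7, 16] -> [7, 16, 28]
  Split: [30, 1, 15] -> [30] and [1, 15]
    Split: [1, 15] -> [1] and [15]
    Merge: [1] + [15] -> [1, 15]
  Merge: [30] + [1, 15] -> [1, 15, 30]
Merge: [7, 16, 28] + [1, 15, 30] -> [1, 7, 15, 16, 28, 30]

Final sorted array: [1, 7, 15, 16, 28, 30]

The merge sort proceeds by recursively splitting the array and merging sorted halves.
After all merges, the sorted array is [1, 7, 15, 16, 28, 30].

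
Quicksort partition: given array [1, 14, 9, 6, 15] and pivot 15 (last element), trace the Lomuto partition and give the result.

Lomuto partition with pivot = 15:

Initial array: [1, 14, 9, 6, 15]

arr[0]=1 <= 15: swap with position 0, array becomes [1, 14, 9, 6, 15]
arr[1]=14 <= 15: swap with position 1, array becomes [1, 14, 9, 6, 15]
arr[2]=9 <= 15: swap with position 2, array becomes [1, 14, 9, 6, 15]
arr[3]=6 <= 15: swap with position 3, array becomes [1, 14, 9, 6, 15]

Place pivot at position 4: [1, 14, 9, 6, 15]
Pivot position: 4

After partitioning with pivot 15, the array becomes [1, 14, 9, 6, 15]. The pivot is placed at index 4. All elements to the left of the pivot are <= 15, and all elements to the right are > 15.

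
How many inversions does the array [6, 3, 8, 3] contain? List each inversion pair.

Finding inversions in [6, 3, 8, 3]:

(0, 1): arr[0]=6 > arr[1]=3
(0, 3): arr[0]=6 > arr[3]=3
(2, 3): arr[2]=8 > arr[3]=3

Total inversions: 3

The array has 3 inversion(s): (0,1), (0,3), (2,3). Each pair (i,j) satisfies i < j and arr[i] > arr[j].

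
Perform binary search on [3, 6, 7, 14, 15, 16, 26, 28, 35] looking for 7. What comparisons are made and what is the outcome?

Binary search for 7 in [3, 6, 7, 14, 15, 16, 26, 28, 35]:

lo=0, hi=8, mid=4, arr[mid]=15 -> 15 > 7, search left half
lo=0, hi=3, mid=1, arr[mid]=6 -> 6 < 7, search right half
lo=2, hi=3, mid=2, arr[mid]=7 -> Found target at index 2!

Binary search finds 7 at index 2 after 3 comparisons. The search repeatedly halves the search space by comparing with the middle element.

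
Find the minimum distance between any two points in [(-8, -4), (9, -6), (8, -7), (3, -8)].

Computing all pairwise distances among 4 points:

d((-8, -4), (9, -6)) = 17.1172
d((-8, -4), (8, -7)) = 16.2788
d((-8, -4), (3, -8)) = 11.7047
d((9, -6), (8, -7)) = 1.4142 <-- minimum
d((9, -6), (3, -8)) = 6.3246
d((8, -7), (3, -8)) = 5.099

Closest pair: (9, -6) and (8, -7) with distance 1.4142

The closest pair is (9, -6) and (8, -7) with Euclidean distance 1.4142. For 4 points, brute-force pairwise comparison is shown above. For large n, the divide-and-conquer algorithm (sort by x, recurse on halves, check the dividing strip) achieves O(n log n).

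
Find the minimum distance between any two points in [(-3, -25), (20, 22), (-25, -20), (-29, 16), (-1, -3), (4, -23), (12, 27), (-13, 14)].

Computing all pairwise distances among 8 points:

d((-3, -25), (20, 22)) = 52.3259
d((-3, -25), (-25, -20)) = 22.561
d((-3, -25), (-29, 16)) = 48.5489
d((-3, -25), (-1, -3)) = 22.0907
d((-3, -25), (4, -23)) = 7.2801 <-- minimum
d((-3, -25), (12, 27)) = 54.1202
d((-3, -25), (-13, 14)) = 40.2616
d((20, 22), (-25, -20)) = 61.5549
d((20, 22), (-29, 16)) = 49.366
d((20, 22), (-1, -3)) = 32.6497
d((20, 22), (4, -23)) = 47.7598
d((20, 22), (12, 27)) = 9.434
d((20, 22), (-13, 14)) = 33.9559
d((-25, -20), (-29, 16)) = 36.2215
d((-25, -20), (-1, -3)) = 29.4109
d((-25, -20), (4, -23)) = 29.1548
d((-25, -20), (12, 27)) = 59.8164
d((-25, -20), (-13, 14)) = 36.0555
d((-29, 16), (-1, -3)) = 33.8378
d((-29, 16), (4, -23)) = 51.0882
d((-29, 16), (12, 27)) = 42.45
d((-29, 16), (-13, 14)) = 16.1245
d((-1, -3), (4, -23)) = 20.6155
d((-1, -3), (12, 27)) = 32.6956
d((-1, -3), (-13, 14)) = 20.8087
d((4, -23), (12, 27)) = 50.636
d((4, -23), (-13, 14)) = 40.7185
d((12, 27), (-13, 14)) = 28.178

Closest pair: (-3, -25) and (4, -23) with distance 7.2801

The closest pair is (-3, -25) and (4, -23) with Euclidean distance 7.2801. For 8 points, brute-force pairwise comparison is shown above. For large n, the divide-and-conquer algorithm (sort by x, recurse on halves, check the dividing strip) achieves O(n log n).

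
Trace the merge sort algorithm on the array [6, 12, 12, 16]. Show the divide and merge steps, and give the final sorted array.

Merge sort trace:

Split: [6, 12, 12, 16] -> [6, 12] and [12, 16]
  Split: [6, 12] -> [6] and [12]
  Merge: [6] + [12] -> [6, 12]
  Split: [12, 16] -> [12] and [16]
  Merge: [12] + [16] -> [12, 16]
Merge: [6, 12] + [12, 16] -> [6, 12, 12, 16]

Final sorted array: [6, 12, 12, 16]

The merge sort proceeds by recursively splitting the array and merging sorted halves.
After all merges, the sorted array is [6, 12, 12, 16].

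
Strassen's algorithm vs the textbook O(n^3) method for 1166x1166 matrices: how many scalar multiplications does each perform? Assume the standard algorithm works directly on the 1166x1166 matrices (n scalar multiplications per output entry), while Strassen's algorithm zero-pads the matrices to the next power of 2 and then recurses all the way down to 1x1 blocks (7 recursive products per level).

Matrix multiplication for 1166x1166 matrices:

Strassen's algorithm requires power-of-2 dimensions. Pad 1166x1166 to 2048x2048 (next power of 2).

Standard algorithm: 1166^3 = 1585242296 multiplications
Strassen's algorithm: 7^(log2(2048)) = 7^11 = 1977326743 multiplications
Difference: 1585242296 - 1977326743 = -392084447 (Strassen uses MORE here due to padding overhead — for small or just-over-power-of-2 n, padding can outweigh the per-level savings)

Standard: 1585242296 multiplications (1166^3). Strassen: 1977326743 multiplications (7^11, after padding to 2048x2048). Strassen reduces 8 recursive multiplications to 7 at each level.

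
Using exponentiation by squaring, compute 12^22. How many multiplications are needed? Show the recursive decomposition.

Computing 12^22 by squaring (build up from 12^1; each line after the first costs one multiplication):

12^1 = 12
12^2 = (12^1)^2 = 12^2 = 144
12^4 = (12^2)^2 = 144^2 = 20736
12^5 = 12 * 12^4 = 12 * 20736 = 248832
12^10 = (12^5)^2 = 248832^2 = 61917364224
12^11 = 12 * 12^10 = 12 * 61917364224 = 743008370688
12^22 = (12^11)^2 = 743008370688^2 = 552061438912436417593344

Result: 552061438912436417593344
Multiplications needed: 6 (6 lines after 12^1)

12^22 = 552061438912436417593344. Using exponentiation by squaring, this requires 6 multiplications. The key idea: if the exponent is even, square the half-power; if odd, multiply by the base once.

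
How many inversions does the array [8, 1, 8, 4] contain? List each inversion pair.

Finding inversions in [8, 1, 8, 4]:

(0, 1): arr[0]=8 > arr[1]=1
(0, 3): arr[0]=8 > arr[3]=4
(2, 3): arr[2]=8 > arr[3]=4

Total inversions: 3

The array has 3 inversion(s): (0,1), (0,3), (2,3). Each pair (i,j) satisfies i < j and arr[i] > arr[j].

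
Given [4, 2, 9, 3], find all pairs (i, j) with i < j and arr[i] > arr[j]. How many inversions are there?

Finding inversions in [4, 2, 9, 3]:

(0, 1): arr[0]=4 > arr[1]=2
(0, 3): arr[0]=4 > arr[3]=3
(2, 3): arr[2]=9 > arr[3]=3

Total inversions: 3

The array has 3 inversion(s): (0,1), (0,3), (2,3). Each pair (i,j) satisfies i < j and arr[i] > arr[j].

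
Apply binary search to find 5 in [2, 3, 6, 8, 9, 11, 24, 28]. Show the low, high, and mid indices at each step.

Binary search for 5 in [2, 3, 6, 8, 9, 11, 24, 28]:

lo=0, hi=7, mid=3, arr[mid]=8 -> 8 > 5, search left half
lo=0, hi=2, mid=1, arr[mid]=3 -> 3 < 5, search right half
lo=2, hi=2, mid=2, arr[mid]=6 -> 6 > 5, search left half
lo=2 > hi=1, target 5 not found

Binary search determines that 5 is not in the array after 3 comparisons. The search space was exhausted without finding the target.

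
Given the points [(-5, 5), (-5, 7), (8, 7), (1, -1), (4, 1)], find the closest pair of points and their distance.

Computing all pairwise distances among 5 points:

d((-5, 5), (-5, 7)) = 2.0 <-- minimum
d((-5, 5), (8, 7)) = 13.1529
d((-5, 5), (1, -1)) = 8.4853
d((-5, 5), (4, 1)) = 9.8489
d((-5, 7), (8, 7)) = 13.0
d((-5, 7), (1, -1)) = 10.0
d((-5, 7), (4, 1)) = 10.8167
d((8, 7), (1, -1)) = 10.6301
d((8, 7), (4, 1)) = 7.2111
d((1, -1), (4, 1)) = 3.6056

Closest pair: (-5, 5) and (-5, 7) with distance 2.0

The closest pair is (-5, 5) and (-5, 7) with Euclidean distance 2.0. For 5 points, brute-force pairwise comparison is shown above. For large n, the divide-and-conquer algorithm (sort by x, recurse on halves, check the dividing strip) achieves O(n log n).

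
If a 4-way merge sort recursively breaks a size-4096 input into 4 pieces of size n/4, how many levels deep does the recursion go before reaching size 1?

For divide and conquer with division factor 4:

Problem sizes at each level:
Level 0: 4096
Level 1: 1024
Level 2: 256
Level 3: 64
Level 4: 16
Level 5: 4
Level 6: 1

The root is level 0 and the size-1 base case is level 6 (the tree spans levels 0 through 6, i.e. 7 levels counting the root), so the depth is the number of divisions: log_4(4096) = 6

The recursion tree depth is log_4(4096) = 6. At each level, the problem size is divided by 4, so it takes 6 divisions to reduce to a base case of size 1. The algorithm makes 4 recursive calls at each level.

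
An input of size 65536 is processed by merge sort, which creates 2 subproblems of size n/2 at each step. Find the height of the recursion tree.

For divide and conquer with division factor 2:

Problem sizes at each level:
Level 0: 65536
Level 1: 32768
Level 2: 16384
Level 3: 8192
Level 4: 4096
Level 5: 2048
Level 6: 1024
Level 7: 512
Level 8: 256
Level 9: 128
Level 10: 64
Level 11: 32
Level 12: 16
Level 13: 8
Level 14: 4
Level 15: 2
Level 16: 1

The root is level 0 and the size-1 base case is level 16 (the tree spans levels 0 through 16, i.e. 17 levels counting the root), so the depth is the number of divisions: log_2(65536) = 16

The recursion tree depth is log_2(65536) = 16. At each level, the problem size is divided by 2, so it takes 16 divisions to reduce to a base case of size 1. The algorithm makes 2 recursive calls at each level.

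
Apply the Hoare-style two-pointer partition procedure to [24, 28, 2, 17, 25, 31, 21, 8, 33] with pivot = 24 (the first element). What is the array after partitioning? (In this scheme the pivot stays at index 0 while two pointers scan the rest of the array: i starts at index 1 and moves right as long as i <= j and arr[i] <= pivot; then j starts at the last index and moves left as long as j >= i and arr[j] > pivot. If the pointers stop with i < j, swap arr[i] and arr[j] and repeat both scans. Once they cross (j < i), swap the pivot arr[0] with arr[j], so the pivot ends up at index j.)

Hoare-style two-pointer partition with pivot = 24:

Initial array: [24, 28, 2, 17, 25, 31, 21, 8, 33]

Pointers start at i = 1, j = 8.
i stops at index 1 (arr[1]=28 > 24), j stops at index 7 (arr[7]=8 <= 24): swap arr[1] and arr[7], array becomes [24, 8, 2, 17, 25, 31, 21, 28, 33]
i stops at index 4 (arr[4]=25 > 24), j stops at index 6 (arr[6]=21 <= 24): swap arr[4] and arr[6], array becomes [24, 8, 2, 17, 21, 31, 25, 28, 33]
i ends at 5, j ends at 4: the pointers have crossed (j < i), so scanning stops.

Swap pivot arr[0] with arr[4] to place pivot at position 4: [21, 8, 2, 17, 24, 31, 25, 28, 33]
Pivot position: 4

After partitioning with pivot 24, the array becomes [21, 8, 2, 17, 24, 31, 25, 28, 33]. The pivot is placed at index 4. All elements to the left of the pivot are <= 24, and all elements to the right are > 24.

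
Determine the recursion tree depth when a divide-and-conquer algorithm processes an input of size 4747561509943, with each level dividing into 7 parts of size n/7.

For divide and conquer with division factor 7:

Problem sizes at each level:
Level 0: 4747561509943
Level 1: 678223072849
Level 2: 96889010407
Level 3: 13841287201
Level 4: 1977326743
Level 5: 282475249
Level 6: 40353607
Level 7: 5764801
Level 8: 823543
Level 9: 117649
Level 10: 16807
Level 11: 2401
Level 12: 343
Level 13: 49
Level 14: 7
Level 15: 1

The root is level 0 and the size-1 base case is level 15 (the tree spans levels 0 through 15, i.e. 16 levels counting the root), so the depth is the number of divisions: log_7(4747561509943) = 15

The recursion tree depth is log_7(4747561509943) = 15. At each level, the problem size is divided by 7, so it takes 15 divisions to reduce to a base case of size 1. The algorithm makes 7 recursive calls at each level.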